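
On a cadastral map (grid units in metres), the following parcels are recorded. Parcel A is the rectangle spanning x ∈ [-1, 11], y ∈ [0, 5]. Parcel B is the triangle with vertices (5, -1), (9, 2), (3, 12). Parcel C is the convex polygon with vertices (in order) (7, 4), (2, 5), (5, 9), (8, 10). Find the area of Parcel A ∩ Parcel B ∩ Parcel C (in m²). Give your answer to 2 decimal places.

2.14

The intersection is the polygon with vertices (4.077,5), (7.167,5), (7,4), (4.143,4.571).
By the shoelace formula its area is 2.14.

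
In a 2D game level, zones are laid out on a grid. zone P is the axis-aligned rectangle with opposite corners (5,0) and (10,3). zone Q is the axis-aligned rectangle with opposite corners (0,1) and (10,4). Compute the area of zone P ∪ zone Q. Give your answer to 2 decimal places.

By inclusion–exclusion:
Individual areas: |zone P| = 15, |zone Q| = 30.
|zone P∩zone Q|: x∈[5,10], y∈[1,3] → 5·2 = 10.
|zone P ∪ zone Q| = 45 − 10 = 35.00.

35.00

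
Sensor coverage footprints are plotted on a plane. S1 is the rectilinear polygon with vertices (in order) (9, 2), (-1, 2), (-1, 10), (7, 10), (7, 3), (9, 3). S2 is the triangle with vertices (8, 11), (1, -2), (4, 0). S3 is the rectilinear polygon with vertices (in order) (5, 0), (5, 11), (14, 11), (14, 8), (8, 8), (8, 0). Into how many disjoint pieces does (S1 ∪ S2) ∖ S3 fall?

(S1 ∪ S2) ∖ S3 splits into 2 disjoint pieces (area 53.4196, area 1).

2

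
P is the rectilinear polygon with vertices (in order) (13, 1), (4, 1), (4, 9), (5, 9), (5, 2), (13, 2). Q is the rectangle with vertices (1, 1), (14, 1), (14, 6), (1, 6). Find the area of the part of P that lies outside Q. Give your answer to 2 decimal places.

3.00

|P| = 16, |P∩Q| = 13.
|P ∖ Q| = |P| − |P∩Q| = 16 − 13 = 3.00.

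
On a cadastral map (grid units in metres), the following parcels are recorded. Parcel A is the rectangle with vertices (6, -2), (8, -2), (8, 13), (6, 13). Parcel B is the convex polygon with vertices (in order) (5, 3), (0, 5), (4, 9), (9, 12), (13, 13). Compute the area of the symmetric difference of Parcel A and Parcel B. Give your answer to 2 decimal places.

55.30

|Parcel A| = 30, |Parcel B| = 46.5, |Parcel A∩Parcel B| = 10.6.
|Parcel A △ Parcel B| = |Parcel A| + |Parcel B| − 2·|Parcel A∩Parcel B| = 30 + 46.5 − 21.2 = 55.30.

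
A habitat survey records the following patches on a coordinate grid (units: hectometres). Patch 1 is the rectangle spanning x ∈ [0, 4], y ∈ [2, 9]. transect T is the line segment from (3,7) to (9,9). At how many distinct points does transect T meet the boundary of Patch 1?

The segment meets the boundary at (4,7.333).

1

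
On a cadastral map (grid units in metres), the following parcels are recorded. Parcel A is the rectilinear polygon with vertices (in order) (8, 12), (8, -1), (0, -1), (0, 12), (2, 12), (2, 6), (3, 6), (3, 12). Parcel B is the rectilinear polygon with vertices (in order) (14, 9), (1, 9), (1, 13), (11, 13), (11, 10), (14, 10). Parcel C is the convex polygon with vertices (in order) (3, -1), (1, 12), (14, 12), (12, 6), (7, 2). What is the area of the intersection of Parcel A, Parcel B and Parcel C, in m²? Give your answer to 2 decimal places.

17.31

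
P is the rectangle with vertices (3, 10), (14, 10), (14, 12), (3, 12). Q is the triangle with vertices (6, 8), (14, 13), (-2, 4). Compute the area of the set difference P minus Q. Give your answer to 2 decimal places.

|P| = 22, |P∩Q| = 0.7111.
|P ∖ Q| = |P| − |P∩Q| = 22 − 0.7111 = 21.29.

21.29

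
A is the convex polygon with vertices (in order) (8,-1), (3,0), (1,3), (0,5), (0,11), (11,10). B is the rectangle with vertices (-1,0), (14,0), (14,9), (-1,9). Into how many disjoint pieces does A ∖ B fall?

A ∖ B splits into 2 disjoint pieces (area 2.6364, area 16.3636).

2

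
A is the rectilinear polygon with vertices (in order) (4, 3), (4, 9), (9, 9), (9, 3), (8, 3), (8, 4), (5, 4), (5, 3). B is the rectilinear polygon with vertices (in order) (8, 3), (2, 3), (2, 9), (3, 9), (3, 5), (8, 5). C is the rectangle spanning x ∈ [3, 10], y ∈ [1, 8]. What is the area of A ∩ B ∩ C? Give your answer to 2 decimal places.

5.00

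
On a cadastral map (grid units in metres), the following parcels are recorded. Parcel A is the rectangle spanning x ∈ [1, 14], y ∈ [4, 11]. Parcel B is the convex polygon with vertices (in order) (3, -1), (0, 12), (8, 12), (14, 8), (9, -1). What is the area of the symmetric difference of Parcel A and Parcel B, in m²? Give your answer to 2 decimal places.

|Parcel A| = 91, |Parcel B| = 128, |Parcel A∩Parcel B| = 78.2543.
|Parcel A △ Parcel B| = |Parcel A| + |Parcel B| − 2·|Parcel A∩Parcel B| = 91 + 128 − 156.5085 = 62.49.

62.49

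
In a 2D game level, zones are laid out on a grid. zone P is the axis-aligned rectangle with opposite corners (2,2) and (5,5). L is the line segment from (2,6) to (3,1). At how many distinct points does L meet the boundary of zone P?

The segment meets the boundary at (2.8,2), (2.2,5).

2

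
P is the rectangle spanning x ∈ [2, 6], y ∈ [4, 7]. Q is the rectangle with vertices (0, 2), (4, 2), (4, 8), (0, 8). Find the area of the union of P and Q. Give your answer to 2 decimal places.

By inclusion–exclusion:
Individual areas: |P| = 12, |Q| = 24.
|P∩Q|: x∈[2,4], y∈[4,7] → 2·3 = 6.
|P ∪ Q| = 36 − 6 = 30.00.

30.00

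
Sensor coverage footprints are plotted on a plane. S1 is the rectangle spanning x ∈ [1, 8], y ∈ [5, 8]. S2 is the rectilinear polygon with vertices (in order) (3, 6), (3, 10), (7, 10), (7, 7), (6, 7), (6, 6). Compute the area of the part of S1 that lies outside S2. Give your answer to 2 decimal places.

|S1| = 21, |S1∩S2| = 7.
|S1 ∖ S2| = |S1| − |S1∩S2| = 21 − 7 = 14.00.

14.00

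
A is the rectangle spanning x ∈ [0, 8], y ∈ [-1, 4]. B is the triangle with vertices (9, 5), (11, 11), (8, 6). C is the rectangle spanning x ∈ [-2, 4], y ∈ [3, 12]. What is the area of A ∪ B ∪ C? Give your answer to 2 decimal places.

94.00

By inclusion–exclusion:
Individual areas: |A| = 40, |B| = 4, |C| = 54.
|A∩B| = 0.
|A∩C|: x∈[0,4], y∈[3,4] → 4·1 = 4.
|B∩C| = 0.
|A∩B∩C| = 0.
|A ∪ B ∪ C| = 98 − 4 + 0 = 94.00.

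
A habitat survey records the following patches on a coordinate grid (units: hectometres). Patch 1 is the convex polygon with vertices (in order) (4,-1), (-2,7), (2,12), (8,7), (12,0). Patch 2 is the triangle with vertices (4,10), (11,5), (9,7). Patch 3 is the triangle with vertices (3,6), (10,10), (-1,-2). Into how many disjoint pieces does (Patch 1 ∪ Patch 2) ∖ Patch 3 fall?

(Patch 1 ∪ Patch 2) ∖ Patch 3 splits into 3 disjoint pieces (area 36.1531, area 1.198, area 44.4641).

3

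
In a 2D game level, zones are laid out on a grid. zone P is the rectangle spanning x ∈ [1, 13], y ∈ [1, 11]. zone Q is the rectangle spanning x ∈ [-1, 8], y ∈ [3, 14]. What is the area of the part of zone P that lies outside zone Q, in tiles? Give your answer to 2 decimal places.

|zone P∩zone Q|: x∈[1,8], y∈[3,11] → 7·8 = 56.
|zone P| = 120.
|zone P ∖ zone Q| = |zone P| − |zone P∩zone Q| = 120 − 56 = 64.00.

64.00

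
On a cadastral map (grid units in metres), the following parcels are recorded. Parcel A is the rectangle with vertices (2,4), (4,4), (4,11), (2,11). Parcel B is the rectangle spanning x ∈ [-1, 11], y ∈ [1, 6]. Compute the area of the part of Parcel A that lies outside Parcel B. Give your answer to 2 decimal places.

10.00

|Parcel A∩Parcel B|: x∈[2,4], y∈[4,6] → 2·2 = 4.
|Parcel A| = 14.
|Parcel A ∖ Parcel B| = |Parcel A| − |Parcel A∩Parcel B| = 14 − 4 = 10.00.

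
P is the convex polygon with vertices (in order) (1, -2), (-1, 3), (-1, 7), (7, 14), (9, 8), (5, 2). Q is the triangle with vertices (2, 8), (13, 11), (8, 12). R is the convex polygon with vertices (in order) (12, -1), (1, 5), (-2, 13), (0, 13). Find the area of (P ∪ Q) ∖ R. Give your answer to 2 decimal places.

63.90

|P ∪ Q| = 90.7614.
|(P ∪ Q) ∩ R| = 26.8623.
|(P ∪ Q) ∖ R| = 90.7614 − 26.8623 = 63.90.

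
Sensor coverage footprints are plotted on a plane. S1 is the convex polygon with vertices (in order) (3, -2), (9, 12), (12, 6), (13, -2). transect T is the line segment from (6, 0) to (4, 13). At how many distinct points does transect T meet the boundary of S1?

1

The segment meets the boundary at (5.434,3.679).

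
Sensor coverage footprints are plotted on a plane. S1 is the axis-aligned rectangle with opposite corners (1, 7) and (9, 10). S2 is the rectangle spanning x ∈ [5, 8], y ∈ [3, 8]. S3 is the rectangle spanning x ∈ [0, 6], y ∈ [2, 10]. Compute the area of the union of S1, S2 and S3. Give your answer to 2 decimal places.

By inclusion–exclusion:
Individual areas: |S1| = 24, |S2| = 15, |S3| = 48.
|S1∩S2|: x∈[5,8], y∈[7,8] → 3·1 = 3.
|S1∩S3|: x∈[1,6], y∈[7,10] → 5·3 = 15.
|S2∩S3|: x∈[5,6], y∈[3,8] → 1·5 = 5.
|S1∩S2∩S3| = 1.
|S1 ∪ S2 ∪ S3| = 87 − 23 + 1 = 65.00.

65.00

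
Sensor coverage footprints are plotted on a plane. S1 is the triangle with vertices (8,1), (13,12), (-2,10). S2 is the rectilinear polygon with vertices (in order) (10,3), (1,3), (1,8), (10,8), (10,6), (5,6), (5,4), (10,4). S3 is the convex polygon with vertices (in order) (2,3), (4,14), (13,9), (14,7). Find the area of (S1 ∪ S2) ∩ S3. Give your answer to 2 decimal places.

52.96

The region (S1 ∪ S2) ∩ S3 is the polygon with vertices (8.645,11.419), (11.911,9.605), (10.143,5.714), (2,3), (3.404,10.72).
By the shoelace formula its area is 52.96.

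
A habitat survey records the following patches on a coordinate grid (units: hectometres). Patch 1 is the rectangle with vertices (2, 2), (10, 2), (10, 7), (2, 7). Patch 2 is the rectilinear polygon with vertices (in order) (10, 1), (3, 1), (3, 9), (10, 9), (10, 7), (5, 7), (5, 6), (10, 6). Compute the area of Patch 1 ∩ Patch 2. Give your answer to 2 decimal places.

30.00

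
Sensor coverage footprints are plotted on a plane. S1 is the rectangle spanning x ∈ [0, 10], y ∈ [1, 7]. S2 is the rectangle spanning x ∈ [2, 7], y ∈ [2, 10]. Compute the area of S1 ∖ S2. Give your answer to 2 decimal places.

35.00

|S1∩S2|: x∈[2,7], y∈[2,7] → 5·5 = 25.
|S1| = 60.
|S1 ∖ S2| = |S1| − |S1∩S2| = 60 − 25 = 35.00.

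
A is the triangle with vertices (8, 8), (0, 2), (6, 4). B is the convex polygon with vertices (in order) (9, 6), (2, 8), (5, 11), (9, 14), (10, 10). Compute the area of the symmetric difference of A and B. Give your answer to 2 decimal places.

41.95

|A| = 10, |B| = 33.5, |A∩B| = 0.7759.
|A △ B| = |A| + |B| − 2·|A∩B| = 10 + 33.5 − 1.5517 = 41.95.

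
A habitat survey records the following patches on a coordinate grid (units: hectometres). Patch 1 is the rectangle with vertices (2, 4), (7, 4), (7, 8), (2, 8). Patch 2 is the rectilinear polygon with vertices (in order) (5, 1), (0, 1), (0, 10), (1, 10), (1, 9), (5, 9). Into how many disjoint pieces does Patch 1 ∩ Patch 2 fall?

Patch 1 ∩ Patch 2 is a single connected region.

1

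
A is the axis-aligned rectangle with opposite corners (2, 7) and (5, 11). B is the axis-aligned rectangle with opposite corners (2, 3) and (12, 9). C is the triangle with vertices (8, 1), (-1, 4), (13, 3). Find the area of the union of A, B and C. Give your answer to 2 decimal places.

By inclusion–exclusion:
Individual areas: |A| = 12, |B| = 60, |C| = 16.5.
|A∩B|: x∈[2,5], y∈[7,9] → 3·2 = 6.
|A∩C| = 0.
|B∩C| = 4.2857.
|A∩B∩C| = 0.
|A ∪ B ∪ C| = 88.5 − 10.2857 + 0 = 78.21.

78.21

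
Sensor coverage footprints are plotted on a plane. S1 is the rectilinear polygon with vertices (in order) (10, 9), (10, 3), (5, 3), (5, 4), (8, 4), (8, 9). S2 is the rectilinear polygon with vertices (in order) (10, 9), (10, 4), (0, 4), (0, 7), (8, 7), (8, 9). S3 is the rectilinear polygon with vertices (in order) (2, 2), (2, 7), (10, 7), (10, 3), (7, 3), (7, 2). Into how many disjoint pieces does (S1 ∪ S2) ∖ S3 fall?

2

(S1 ∪ S2) ∖ S3 splits into 2 disjoint pieces (area 6, area 4).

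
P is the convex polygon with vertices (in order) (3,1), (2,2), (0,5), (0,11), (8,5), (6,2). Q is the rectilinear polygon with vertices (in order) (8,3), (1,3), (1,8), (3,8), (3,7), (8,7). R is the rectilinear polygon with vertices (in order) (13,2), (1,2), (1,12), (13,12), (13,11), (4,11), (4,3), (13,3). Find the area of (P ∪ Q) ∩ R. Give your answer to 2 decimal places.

23.04

|P ∪ Q| = 48.0833.
|(P ∪ Q) ∩ R| = 23.04.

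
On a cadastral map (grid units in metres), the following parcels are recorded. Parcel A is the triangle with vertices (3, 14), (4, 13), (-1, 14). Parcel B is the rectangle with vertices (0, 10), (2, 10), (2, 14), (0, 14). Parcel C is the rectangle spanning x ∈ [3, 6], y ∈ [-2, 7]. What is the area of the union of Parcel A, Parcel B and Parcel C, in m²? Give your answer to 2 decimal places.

By inclusion–exclusion:
Individual areas: |Parcel A| = 2, |Parcel B| = 8, |Parcel C| = 27.
|Parcel A∩Parcel B| = 0.8.
|Parcel A∩Parcel C| = 0.
|Parcel B∩Parcel C| = 0 (no overlap).
|Parcel A∩Parcel B∩Parcel C| = 0.
|Parcel A ∪ Parcel B ∪ Parcel C| = 37 − 0.8 + 0 = 36.20.

36.20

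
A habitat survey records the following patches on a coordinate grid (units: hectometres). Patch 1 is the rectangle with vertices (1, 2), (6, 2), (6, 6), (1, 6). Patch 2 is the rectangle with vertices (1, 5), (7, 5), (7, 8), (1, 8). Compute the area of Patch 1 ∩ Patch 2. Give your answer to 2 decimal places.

|Patch 1∩Patch 2|: x∈[1,6], y∈[5,6] → 5·1 = 5.

5.00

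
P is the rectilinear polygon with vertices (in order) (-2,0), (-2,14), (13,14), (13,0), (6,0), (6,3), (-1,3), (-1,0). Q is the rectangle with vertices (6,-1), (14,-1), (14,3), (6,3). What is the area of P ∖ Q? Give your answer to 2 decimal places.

|P| = 189, |P∩Q| = 21.
|P ∖ Q| = |P| − |P∩Q| = 189 − 21 = 168.00.

168.00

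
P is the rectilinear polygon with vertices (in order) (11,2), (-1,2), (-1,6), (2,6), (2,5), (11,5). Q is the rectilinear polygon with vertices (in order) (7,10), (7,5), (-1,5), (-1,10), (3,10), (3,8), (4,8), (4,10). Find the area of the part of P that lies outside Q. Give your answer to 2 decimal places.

|P| = 39, |P∩Q| = 3.
|P ∖ Q| = |P| − |P∩Q| = 39 − 3 = 36.00.

36.00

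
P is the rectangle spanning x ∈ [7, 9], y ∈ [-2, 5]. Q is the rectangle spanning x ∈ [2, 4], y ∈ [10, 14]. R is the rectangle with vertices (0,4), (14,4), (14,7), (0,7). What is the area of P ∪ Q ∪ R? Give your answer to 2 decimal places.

62.00

By inclusion–exclusion:
Individual areas: |P| = 14, |Q| = 8, |R| = 42.
|P∩Q| = 0 (no overlap).
|P∩R|: x∈[7,9], y∈[4,5] → 2·1 = 2.
|Q∩R| = 0 (no overlap).
|P∩Q∩R| = 0.
|P ∪ Q ∪ R| = 64 − 2 + 0 = 62.00.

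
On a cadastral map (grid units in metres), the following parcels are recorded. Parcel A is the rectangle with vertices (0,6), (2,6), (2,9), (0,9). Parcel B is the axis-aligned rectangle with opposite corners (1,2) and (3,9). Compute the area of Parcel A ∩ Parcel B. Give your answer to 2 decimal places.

3.00

|Parcel A∩Parcel B|: x∈[1,2], y∈[6,9] → 1·3 = 3.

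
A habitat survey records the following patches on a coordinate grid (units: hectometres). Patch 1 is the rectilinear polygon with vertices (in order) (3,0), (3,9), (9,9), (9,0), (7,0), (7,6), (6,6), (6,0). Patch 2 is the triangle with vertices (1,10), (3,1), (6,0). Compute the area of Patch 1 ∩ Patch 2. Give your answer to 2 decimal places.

7.50

The intersection is the polygon with vertices (3,6), (6,0), (3,1).
By the shoelace formula its area is 7.50.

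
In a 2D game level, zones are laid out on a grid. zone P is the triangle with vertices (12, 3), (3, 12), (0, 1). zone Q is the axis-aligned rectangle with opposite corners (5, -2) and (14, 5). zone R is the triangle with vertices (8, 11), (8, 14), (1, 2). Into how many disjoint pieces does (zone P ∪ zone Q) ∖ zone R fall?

1

(zone P ∪ zone Q) ∖ zone R is a single connected region.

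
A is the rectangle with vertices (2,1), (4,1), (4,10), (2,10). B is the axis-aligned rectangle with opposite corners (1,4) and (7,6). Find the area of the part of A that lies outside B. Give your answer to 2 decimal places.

14.00

|A∩B|: x∈[2,4], y∈[4,6] → 2·2 = 4.
|A| = 18.
|A ∖ B| = |A| − |A∩B| = 18 − 4 = 14.00.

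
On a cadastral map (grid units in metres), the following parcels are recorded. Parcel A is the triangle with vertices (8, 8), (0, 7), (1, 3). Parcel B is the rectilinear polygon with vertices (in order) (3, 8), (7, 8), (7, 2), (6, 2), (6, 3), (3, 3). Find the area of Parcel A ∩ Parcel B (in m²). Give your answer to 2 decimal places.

The intersection is the polygon with vertices (7,7.875), (7,7.286), (3,4.429), (3,7.375).
By the shoelace formula its area is 7.07.

7.07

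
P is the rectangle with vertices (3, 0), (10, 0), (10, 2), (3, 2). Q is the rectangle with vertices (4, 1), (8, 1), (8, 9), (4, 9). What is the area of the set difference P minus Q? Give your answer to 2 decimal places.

|P∩Q|: x∈[4,8], y∈[1,2] → 4·1 = 4.
|P| = 14.
|P ∖ Q| = |P| − |P∩Q| = 14 − 4 = 10.00.

10.00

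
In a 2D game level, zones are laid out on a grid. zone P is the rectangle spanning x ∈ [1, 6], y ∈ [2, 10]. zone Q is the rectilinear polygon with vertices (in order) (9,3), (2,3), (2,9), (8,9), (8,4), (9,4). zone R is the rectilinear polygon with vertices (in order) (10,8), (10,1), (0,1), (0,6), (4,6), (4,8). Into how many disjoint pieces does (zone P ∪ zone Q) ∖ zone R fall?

(zone P ∪ zone Q) ∖ zone R is a single connected region.

1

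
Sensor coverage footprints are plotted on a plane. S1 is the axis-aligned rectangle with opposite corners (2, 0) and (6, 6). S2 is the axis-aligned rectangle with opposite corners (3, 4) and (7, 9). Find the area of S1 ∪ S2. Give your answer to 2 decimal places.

By inclusion–exclusion:
Individual areas: |S1| = 24, |S2| = 20.
|S1∩S2|: x∈[3,6], y∈[4,6] → 3·2 = 6.
|S1 ∪ S2| = 44 − 6 = 38.00.

38.00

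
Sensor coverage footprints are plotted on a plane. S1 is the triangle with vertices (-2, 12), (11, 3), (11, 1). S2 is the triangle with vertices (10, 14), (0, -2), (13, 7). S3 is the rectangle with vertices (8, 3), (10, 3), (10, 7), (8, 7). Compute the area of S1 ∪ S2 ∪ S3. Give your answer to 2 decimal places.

68.23

By inclusion–exclusion:
Individual areas: |S1| = 13, |S2| = 59, |S3| = 8.
|S1∩S2| = 4.4886.
|S1∩S3| = 2.5979.
|S2∩S3| = 5.5385.
|S1∩S2∩S3| = 0.8547.
|S1 ∪ S2 ∪ S3| = 80 − 12.625 + 0.8547 = 68.23.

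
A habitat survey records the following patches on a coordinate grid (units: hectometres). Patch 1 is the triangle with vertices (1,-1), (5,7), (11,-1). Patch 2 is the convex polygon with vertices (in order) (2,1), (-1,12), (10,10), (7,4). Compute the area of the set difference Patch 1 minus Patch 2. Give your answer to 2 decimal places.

|Patch 1| = 40, |Patch 1∩Patch 2| = 10.85.
|Patch 1 ∖ Patch 2| = |Patch 1| − |Patch 1∩Patch 2| = 40 − 10.85 = 29.15.

29.15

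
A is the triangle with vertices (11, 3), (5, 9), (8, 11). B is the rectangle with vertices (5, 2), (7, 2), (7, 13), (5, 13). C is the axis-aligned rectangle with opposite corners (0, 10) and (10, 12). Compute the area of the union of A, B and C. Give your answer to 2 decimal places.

By inclusion–exclusion:
Individual areas: |A| = 15, |B| = 22, |C| = 20.
|A∩B| = 3.3333.
|A∩C| = 0.9375.
|B∩C|: x∈[5,7], y∈[10,12] → 2·2 = 4.
|A∩B∩C| = 0.0833.
|A ∪ B ∪ C| = 57 − 8.2708 + 0.0833 = 48.81.

48.81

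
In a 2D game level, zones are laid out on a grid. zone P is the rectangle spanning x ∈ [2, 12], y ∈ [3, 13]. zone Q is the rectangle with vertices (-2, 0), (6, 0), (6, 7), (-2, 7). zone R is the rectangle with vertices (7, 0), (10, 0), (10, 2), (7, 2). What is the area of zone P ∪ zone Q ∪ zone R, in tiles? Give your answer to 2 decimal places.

By inclusion–exclusion:
Individual areas: |zone P| = 100, |zone Q| = 56, |zone R| = 6.
|zone P∩zone Q|: x∈[2,6], y∈[3,7] → 4·4 = 16.
|zone P∩zone R| = 0 (no overlap).
|zone Q∩zone R| = 0 (no overlap).
|zone P∩zone Q∩zone R| = 0.
|zone P ∪ zone Q ∪ zone R| = 162 − 16 + 0 = 146.00.

146.00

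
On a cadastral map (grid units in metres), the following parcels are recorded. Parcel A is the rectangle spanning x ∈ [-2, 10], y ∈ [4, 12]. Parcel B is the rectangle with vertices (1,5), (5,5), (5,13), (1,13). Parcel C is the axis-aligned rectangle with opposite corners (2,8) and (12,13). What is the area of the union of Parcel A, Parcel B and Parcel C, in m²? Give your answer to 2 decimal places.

115.00

By inclusion–exclusion:
Individual areas: |Parcel A| = 96, |Parcel B| = 32, |Parcel C| = 50.
|Parcel A∩Parcel B|: x∈[1,5], y∈[5,12] → 4·7 = 28.
|Parcel A∩Parcel C|: x∈[2,10], y∈[8,12] → 8·4 = 32.
|Parcel B∩Parcel C|: x∈[2,5], y∈[8,13] → 3·5 = 15.
|Parcel A∩Parcel B∩Parcel C| = 12.
|Parcel A ∪ Parcel B ∪ Parcel C| = 178 − 75 + 12 = 115.00.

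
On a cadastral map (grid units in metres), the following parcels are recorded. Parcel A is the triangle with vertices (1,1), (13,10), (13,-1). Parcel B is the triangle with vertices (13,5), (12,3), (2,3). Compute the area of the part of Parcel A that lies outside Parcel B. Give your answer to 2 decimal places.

56.33

|Parcel A| = 66, |Parcel A∩Parcel B| = 9.6667.
|Parcel A ∖ Parcel B| = |Parcel A| − |Parcel A∩Parcel B| = 66 − 9.6667 = 56.33.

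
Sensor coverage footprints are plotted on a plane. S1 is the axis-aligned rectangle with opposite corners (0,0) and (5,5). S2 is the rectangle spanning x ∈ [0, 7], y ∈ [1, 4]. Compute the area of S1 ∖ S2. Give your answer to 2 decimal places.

10.00

|S1∩S2|: x∈[0,5], y∈[1,4] → 5·3 = 15.
|S1| = 25.
|S1 ∖ S2| = |S1| − |S1∩S2| = 25 − 15 = 10.00.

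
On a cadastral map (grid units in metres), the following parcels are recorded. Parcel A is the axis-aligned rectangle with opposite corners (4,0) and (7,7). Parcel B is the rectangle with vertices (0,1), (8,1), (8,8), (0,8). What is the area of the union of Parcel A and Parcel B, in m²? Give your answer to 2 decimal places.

59.00

By inclusion–exclusion:
Individual areas: |Parcel A| = 21, |Parcel B| = 56.
|Parcel A∩Parcel B|: x∈[4,7], y∈[1,7] → 3·6 = 18.
|Parcel A ∪ Parcel B| = 77 − 18 = 59.00.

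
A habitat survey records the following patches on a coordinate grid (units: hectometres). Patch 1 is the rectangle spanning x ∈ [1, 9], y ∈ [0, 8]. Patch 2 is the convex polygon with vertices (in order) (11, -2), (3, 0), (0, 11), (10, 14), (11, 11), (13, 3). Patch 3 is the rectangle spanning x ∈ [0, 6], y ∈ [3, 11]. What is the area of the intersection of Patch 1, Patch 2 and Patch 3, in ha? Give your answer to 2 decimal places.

22.44

The intersection is the polygon with vertices (6,8), (6,3), (2.182,3), (1,7.333), (1,8).
By the shoelace formula its area is 22.44.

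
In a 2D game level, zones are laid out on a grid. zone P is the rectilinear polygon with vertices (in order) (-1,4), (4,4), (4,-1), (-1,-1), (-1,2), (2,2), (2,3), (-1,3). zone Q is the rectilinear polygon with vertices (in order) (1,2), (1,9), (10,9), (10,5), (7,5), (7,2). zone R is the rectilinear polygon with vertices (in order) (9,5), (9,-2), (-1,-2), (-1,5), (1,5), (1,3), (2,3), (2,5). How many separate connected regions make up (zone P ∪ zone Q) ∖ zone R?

(zone P ∪ zone Q) ∖ zone R is a single connected region.

1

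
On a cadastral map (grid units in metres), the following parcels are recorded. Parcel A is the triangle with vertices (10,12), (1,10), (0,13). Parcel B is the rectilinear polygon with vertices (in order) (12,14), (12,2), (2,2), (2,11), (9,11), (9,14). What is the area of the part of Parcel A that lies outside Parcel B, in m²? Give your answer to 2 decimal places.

|Parcel A| = 14.5, |Parcel A∩Parcel B| = 1.5222.
|Parcel A ∖ Parcel B| = |Parcel A| − |Parcel A∩Parcel B| = 14.5 − 1.5222 = 12.98.

12.98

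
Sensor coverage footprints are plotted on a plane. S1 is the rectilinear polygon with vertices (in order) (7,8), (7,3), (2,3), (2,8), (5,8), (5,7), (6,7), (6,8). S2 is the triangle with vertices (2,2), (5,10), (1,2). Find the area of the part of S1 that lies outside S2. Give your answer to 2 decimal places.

|S1| = 24, |S1∩S2| = 2.5625.
|S1 ∖ S2| = |S1| − |S1∩S2| = 24 − 2.5625 = 21.44.

21.44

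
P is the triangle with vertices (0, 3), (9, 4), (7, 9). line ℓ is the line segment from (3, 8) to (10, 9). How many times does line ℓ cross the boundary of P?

2

The segment meets the boundary at (7.162,8.595), (6.4,8.486).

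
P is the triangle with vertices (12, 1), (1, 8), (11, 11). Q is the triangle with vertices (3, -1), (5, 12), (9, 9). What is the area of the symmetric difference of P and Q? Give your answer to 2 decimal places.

|P| = 51.5, |Q| = 29, |P∩Q| = 15.8544.
|P △ Q| = |P| + |Q| − 2·|P∩Q| = 51.5 + 29 − 31.7089 = 48.79.

48.79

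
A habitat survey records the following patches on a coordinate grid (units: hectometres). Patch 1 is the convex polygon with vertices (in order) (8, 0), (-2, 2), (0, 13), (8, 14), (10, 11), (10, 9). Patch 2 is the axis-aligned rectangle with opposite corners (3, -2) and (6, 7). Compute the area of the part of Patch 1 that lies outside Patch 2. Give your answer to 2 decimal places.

|Patch 1| = 129, |Patch 1∩Patch 2| = 18.9.
|Patch 1 ∖ Patch 2| = |Patch 1| − |Patch 1∩Patch 2| = 129 − 18.9 = 110.10.

110.10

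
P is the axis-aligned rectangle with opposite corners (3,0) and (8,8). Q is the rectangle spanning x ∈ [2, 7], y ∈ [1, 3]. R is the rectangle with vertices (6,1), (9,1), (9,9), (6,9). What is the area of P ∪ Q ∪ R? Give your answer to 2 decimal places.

By inclusion–exclusion:
Individual areas: |P| = 40, |Q| = 10, |R| = 24.
|P∩Q|: x∈[3,7], y∈[1,3] → 4·2 = 8.
|P∩R|: x∈[6,8], y∈[1,8] → 2·7 = 14.
|Q∩R|: x∈[6,7], y∈[1,3] → 1·2 = 2.
|P∩Q∩R| = 2.
|P ∪ Q ∪ R| = 74 − 24 + 2 = 52.00.

52.00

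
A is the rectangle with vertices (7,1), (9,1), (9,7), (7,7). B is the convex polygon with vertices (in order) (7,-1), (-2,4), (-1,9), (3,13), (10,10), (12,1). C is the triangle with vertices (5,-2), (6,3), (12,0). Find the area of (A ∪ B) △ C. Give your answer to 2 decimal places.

122.31

|A ∪ B| = 128.5.
|(A ∪ B) ∩ C| = 11.3456.
|(A ∪ B) △ C| = 128.5 + 16.5 − 22.6911 = 122.31.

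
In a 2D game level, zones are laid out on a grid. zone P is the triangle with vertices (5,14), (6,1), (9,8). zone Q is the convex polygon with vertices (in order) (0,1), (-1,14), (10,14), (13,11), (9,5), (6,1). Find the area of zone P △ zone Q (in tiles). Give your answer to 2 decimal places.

114.00

|zone P| = 23, |zone Q| = 137, |zone P∩zone Q| = 23.
|zone P △ zone Q| = |zone P| + |zone Q| − 2·|zone P∩zone Q| = 23 + 137 − 46 = 114.00.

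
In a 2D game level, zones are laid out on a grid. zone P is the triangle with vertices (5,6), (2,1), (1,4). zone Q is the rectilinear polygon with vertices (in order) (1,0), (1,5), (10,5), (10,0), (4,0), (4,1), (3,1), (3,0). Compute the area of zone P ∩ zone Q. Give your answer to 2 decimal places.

6.30

The intersection is the polygon with vertices (2,1), (1,4), (3,5), (4.4,5).
By the shoelace formula its area is 6.30.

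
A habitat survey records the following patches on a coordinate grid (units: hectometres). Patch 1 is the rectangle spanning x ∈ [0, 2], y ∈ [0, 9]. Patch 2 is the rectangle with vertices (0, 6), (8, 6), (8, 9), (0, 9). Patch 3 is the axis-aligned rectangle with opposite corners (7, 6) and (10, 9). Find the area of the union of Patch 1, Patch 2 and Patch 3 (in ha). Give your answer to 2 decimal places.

42.00

By inclusion–exclusion:
Individual areas: |Patch 1| = 18, |Patch 2| = 24, |Patch 3| = 9.
|Patch 1∩Patch 2|: x∈[0,2], y∈[6,9] → 2·3 = 6.
|Patch 1∩Patch 3| = 0 (no overlap).
|Patch 2∩Patch 3|: x∈[7,8], y∈[6,9] → 1·3 = 3.
|Patch 1∩Patch 2∩Patch 3| = 0.
|Patch 1 ∪ Patch 2 ∪ Patch 3| = 51 − 9 + 0 = 42.00.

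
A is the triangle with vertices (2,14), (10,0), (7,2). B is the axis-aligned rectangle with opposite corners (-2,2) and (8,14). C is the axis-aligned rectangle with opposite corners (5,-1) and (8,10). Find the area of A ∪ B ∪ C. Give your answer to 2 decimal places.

131.17

By inclusion–exclusion:
Individual areas: |A| = 13, |B| = 120, |C| = 33.
|A∩B| = 10.5.
|A∩C| = 7.9083.
|B∩C|: x∈[5,8], y∈[2,10] → 3·8 = 24.
|A∩B∩C| = 7.575.
|A ∪ B ∪ C| = 166 − 42.4083 + 7.575 = 131.17.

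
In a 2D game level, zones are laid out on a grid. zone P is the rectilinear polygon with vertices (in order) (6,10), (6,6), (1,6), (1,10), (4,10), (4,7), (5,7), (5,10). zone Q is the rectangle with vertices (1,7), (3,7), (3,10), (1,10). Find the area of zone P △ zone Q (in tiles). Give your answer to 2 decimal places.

|zone P| = 17, |zone Q| = 6, |zone P∩zone Q| = 6.
|zone P △ zone Q| = |zone P| + |zone Q| − 2·|zone P∩zone Q| = 17 + 6 − 12 = 11.00.

11.00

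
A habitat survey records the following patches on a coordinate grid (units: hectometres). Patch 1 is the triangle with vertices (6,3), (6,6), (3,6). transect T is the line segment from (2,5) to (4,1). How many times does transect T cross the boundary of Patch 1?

The segment lies entirely outside Patch 1 and never meets its boundary.

0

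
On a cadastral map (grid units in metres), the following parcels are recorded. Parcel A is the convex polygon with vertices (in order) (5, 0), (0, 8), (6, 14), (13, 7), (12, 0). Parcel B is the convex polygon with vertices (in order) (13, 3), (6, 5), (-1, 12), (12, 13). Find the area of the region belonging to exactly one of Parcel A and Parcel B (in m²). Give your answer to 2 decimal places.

74.83

|Parcel A| = 116, |Parcel B| = 83, |Parcel A∩Parcel B| = 62.0849.
|Parcel A △ Parcel B| = |Parcel A| + |Parcel B| − 2·|Parcel A∩Parcel B| = 116 + 83 − 124.1697 = 74.83.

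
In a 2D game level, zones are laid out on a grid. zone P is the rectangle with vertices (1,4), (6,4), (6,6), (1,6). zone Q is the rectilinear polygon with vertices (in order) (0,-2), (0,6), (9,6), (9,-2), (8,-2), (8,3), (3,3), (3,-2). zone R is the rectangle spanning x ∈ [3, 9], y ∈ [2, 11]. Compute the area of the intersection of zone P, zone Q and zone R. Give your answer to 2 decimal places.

6.00

The intersection is the polygon with vertices (3,4), (3,6), (6,6), (6,4).
By the shoelace formula its area is 6.00.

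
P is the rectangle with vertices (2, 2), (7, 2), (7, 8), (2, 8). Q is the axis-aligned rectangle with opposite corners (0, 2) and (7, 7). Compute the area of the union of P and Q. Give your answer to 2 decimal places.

By inclusion–exclusion:
Individual areas: |P| = 30, |Q| = 35.
|P∩Q|: x∈[2,7], y∈[2,7] → 5·5 = 25.
|P ∪ Q| = 65 − 25 = 40.00.

40.00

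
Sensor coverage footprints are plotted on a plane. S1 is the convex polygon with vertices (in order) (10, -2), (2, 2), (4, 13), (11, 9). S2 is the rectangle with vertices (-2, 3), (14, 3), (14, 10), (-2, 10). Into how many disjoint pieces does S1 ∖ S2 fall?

S1 ∖ S2 splits into 2 disjoint pieces (area 25.0455, area 8.6932).

2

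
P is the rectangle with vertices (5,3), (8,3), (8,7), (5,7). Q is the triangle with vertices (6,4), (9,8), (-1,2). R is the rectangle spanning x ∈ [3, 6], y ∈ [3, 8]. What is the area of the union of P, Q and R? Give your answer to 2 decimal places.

26.01

By inclusion–exclusion:
Individual areas: |P| = 12, |Q| = 11, |R| = 15.
|P∩Q| = 4.8429.
|P∩R|: x∈[5,6], y∈[3,7] → 1·4 = 4.
|Q∩R| = 5.1857.
|P∩Q∩R| = 2.0429.
|P ∪ Q ∪ R| = 38 − 14.0286 + 2.0429 = 26.01.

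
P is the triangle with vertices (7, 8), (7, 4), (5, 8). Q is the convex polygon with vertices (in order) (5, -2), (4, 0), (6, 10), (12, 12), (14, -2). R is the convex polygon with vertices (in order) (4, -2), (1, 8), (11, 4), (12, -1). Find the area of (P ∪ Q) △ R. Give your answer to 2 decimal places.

|P ∪ Q| = 105.2571.
|(P ∪ Q) ∩ R| = 46.0773.
|(P ∪ Q) △ R| = 105.2571 + 64.5 − 92.1547 = 77.60.

77.60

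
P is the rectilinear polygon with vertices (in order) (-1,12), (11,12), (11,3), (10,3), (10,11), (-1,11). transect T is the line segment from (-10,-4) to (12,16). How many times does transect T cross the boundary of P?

2

The segment meets the boundary at (7.6,12), (6.5,11).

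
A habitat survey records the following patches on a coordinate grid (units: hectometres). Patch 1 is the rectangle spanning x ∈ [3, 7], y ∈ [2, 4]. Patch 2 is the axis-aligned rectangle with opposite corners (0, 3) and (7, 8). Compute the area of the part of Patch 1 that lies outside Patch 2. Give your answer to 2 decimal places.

4.00

|Patch 1∩Patch 2|: x∈[3,7], y∈[3,4] → 4·1 = 4.
|Patch 1| = 8.
|Patch 1 ∖ Patch 2| = |Patch 1| − |Patch 1∩Patch 2| = 8 − 4 = 4.00.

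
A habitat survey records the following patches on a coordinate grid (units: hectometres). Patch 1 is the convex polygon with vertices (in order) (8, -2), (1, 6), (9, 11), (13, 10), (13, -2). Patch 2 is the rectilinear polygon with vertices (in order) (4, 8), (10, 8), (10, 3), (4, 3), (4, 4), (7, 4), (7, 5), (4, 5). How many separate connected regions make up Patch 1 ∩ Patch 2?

Patch 1 ∩ Patch 2 is a single connected region.

1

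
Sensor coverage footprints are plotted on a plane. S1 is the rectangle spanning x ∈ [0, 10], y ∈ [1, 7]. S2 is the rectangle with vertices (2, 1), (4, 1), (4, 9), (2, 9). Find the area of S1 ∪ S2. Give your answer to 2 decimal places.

By inclusion–exclusion:
Individual areas: |S1| = 60, |S2| = 16.
|S1∩S2|: x∈[2,4], y∈[1,7] → 2·6 = 12.
|S1 ∪ S2| = 76 − 12 = 64.00.

64.00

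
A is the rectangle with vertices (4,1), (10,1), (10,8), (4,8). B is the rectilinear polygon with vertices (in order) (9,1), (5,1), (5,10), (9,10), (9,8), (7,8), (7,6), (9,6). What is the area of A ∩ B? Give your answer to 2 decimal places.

24.00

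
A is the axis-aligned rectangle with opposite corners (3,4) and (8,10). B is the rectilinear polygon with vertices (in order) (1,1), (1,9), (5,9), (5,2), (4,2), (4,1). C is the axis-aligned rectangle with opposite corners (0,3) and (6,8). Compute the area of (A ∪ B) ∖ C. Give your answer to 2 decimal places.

|A ∪ B| = 51.
|(A ∪ B) ∩ C| = 24.
|(A ∪ B) ∖ C| = 51 − 24 = 27.00.

27.00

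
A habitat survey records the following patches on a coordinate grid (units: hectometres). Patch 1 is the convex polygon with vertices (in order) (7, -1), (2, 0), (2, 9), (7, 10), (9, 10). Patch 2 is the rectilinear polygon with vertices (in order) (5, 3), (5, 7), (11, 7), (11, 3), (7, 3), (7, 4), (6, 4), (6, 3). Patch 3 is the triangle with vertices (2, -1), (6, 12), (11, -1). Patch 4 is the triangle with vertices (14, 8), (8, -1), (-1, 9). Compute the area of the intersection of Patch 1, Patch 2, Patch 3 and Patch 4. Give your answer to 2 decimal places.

11.11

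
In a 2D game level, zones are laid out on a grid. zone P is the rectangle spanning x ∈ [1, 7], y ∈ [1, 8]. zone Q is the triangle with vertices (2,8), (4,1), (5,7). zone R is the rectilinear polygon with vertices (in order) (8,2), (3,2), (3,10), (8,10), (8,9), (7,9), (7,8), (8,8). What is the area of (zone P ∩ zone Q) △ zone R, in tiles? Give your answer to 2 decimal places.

|zone P ∩ zone Q| = 9.5.
|(zone P ∩ zone Q) ∩ zone R| = 7.6905.
|(zone P ∩ zone Q) △ zone R| = 9.5 + 39 − 15.381 = 33.12.

33.12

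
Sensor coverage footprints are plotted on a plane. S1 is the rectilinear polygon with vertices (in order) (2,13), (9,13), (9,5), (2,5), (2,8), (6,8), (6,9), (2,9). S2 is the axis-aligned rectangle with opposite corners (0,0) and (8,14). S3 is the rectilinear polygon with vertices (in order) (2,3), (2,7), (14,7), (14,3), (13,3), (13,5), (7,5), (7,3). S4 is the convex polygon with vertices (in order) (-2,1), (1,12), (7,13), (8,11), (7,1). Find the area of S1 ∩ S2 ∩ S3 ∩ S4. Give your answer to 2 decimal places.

11.00

The intersection is the polygon with vertices (7,5), (2,5), (2,7), (7.6,7), (7.4,5).
By the shoelace formula its area is 11.00.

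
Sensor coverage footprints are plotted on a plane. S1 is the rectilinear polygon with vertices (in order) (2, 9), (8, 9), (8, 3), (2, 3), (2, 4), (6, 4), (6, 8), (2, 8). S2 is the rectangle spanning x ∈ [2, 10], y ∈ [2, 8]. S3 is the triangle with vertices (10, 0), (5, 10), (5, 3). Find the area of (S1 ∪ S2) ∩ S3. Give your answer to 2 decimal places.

The region (S1 ∪ S2) ∩ S3 is the polygon with vertices (6.667,2), (5,3), (5,9), (5.5,9), (9,2).
By the shoelace formula its area is 14.92.

14.92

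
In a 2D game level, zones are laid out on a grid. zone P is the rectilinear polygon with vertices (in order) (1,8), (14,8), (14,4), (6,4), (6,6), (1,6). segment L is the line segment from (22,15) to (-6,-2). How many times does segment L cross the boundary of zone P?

The segment meets the boundary at (6,5.286), (10.471,8).

2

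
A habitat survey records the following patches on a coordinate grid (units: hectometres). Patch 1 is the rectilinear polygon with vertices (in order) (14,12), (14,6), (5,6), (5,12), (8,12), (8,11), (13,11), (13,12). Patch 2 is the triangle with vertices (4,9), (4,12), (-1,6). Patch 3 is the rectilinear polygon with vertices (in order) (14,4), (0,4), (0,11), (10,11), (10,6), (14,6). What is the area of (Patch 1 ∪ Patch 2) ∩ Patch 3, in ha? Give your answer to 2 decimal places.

31.78

|Patch 1 ∪ Patch 2| = 56.5.
|(Patch 1 ∪ Patch 2) ∩ Patch 3| = 31.78.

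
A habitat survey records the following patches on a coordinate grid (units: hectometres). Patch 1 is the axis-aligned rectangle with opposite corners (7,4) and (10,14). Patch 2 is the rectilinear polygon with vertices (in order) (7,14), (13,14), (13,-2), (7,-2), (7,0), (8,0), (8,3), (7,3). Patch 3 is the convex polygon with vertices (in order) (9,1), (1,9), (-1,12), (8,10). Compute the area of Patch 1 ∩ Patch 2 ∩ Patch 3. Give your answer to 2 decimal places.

8.11

The intersection is the polygon with vertices (7,4), (7,10.222), (8,10), (8.667,4).
By the shoelace formula its area is 8.11.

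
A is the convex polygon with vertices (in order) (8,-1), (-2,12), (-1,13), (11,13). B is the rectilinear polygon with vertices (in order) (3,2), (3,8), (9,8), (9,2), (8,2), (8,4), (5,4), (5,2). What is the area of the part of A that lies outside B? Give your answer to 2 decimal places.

70.20

|A| = 95.5, |A∩B| = 25.3024.
|A ∖ B| = |A| − |A∩B| = 95.5 − 25.3024 = 70.20.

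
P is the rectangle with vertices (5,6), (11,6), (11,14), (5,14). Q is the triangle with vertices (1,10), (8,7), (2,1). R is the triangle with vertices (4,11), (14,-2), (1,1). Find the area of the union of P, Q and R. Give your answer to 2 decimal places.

119.72

By inclusion–exclusion:
Individual areas: |P| = 48, |Q| = 30, |R| = 69.5.
|P∩Q| = 4.4286.
|P∩R| = 5.2654.
|Q∩R| = 22.0048.
|P∩Q∩R| = 3.9154.
|P ∪ Q ∪ R| = 147.5 − 31.6987 + 3.9154 = 119.72.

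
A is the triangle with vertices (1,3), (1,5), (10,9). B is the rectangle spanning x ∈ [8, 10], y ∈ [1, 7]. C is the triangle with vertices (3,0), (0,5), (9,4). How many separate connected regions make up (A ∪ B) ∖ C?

3

(A ∪ B) ∖ C splits into 3 disjoint pieces (area 6.7063, area 0.0238, area 11.6111).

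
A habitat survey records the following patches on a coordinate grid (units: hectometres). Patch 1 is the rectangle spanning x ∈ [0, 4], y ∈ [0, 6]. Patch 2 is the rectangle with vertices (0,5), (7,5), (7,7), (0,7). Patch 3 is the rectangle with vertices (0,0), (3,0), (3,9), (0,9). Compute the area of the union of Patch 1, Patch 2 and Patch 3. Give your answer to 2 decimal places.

By inclusion–exclusion:
Individual areas: |Patch 1| = 24, |Patch 2| = 14, |Patch 3| = 27.
|Patch 1∩Patch 2|: x∈[0,4], y∈[5,6] → 4·1 = 4.
|Patch 1∩Patch 3|: x∈[0,3], y∈[0,6] → 3·6 = 18.
|Patch 2∩Patch 3|: x∈[0,3], y∈[5,7] → 3·2 = 6.
|Patch 1∩Patch 2∩Patch 3| = 3.
|Patch 1 ∪ Patch 2 ∪ Patch 3| = 65 − 28 + 3 = 40.00.

40.00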